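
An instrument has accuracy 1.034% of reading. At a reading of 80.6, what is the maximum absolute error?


Absolute error = (accuracy% / 100) * reading.
Error = (1.034 / 100) * 80.6
Error = 0.01034 * 80.6
Error = 0.8334

0.8334


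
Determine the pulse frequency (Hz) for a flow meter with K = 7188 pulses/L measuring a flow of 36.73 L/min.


Frequency = K * Q / 60 (converting L/min to L/s).
f = 7188 * 36.73 / 60
f = 264015.24 / 60
f = 4400.25 Hz

4400.25 Hz


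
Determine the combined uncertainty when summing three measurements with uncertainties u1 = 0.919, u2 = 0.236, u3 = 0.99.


For a sum of independent quantities, uc = sqrt(u1^2 + u2^2 + u3^2).
uc = sqrt(0.919^2 + 0.236^2 + 0.99^2)
uc = sqrt(0.844561 + 0.055696 + 0.9801)
uc = 1.3713

1.3713


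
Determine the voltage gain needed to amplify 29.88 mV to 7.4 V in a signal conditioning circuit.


Gain = Vout / Vin (converting to same units).
G = 7.4 V / 29.88 mV
G = 7400.0 mV / 29.88 mV
G = 247.66

247.66


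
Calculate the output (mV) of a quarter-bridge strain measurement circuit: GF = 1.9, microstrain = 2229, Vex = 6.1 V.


Quarter bridge output: Vout = (GF * epsilon * Vex) / 4.
Vout = (1.9 * 2229e-6 * 6.1) / 4
Vout = 0.02583411 / 4 V
Vout = 0.00645853 V = 6.4585 mV

6.4585 mV


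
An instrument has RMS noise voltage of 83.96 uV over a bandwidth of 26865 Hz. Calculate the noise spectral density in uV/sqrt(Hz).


Noise spectral density = Vrms / sqrt(BW).
NSD = 83.96 / sqrt(26865)
NSD = 83.96 / 163.9055
NSD = 0.5122 uV/sqrt(Hz)

0.5122 uV/sqrt(Hz)


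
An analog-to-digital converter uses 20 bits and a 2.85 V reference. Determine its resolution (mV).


The resolution (LSB) of an ADC is Vref / 2^n.
LSB = 2.85 / 2^20
LSB = 2.85 / 1048576
LSB = 2.72e-06 V = 0.00271797 mV

0.00271797 mV


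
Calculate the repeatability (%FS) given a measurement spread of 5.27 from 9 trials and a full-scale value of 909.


Repeatability = (spread / full scale) * 100%.
R = (5.27 / 909) * 100
R = 0.58 %FS

0.58 %FS


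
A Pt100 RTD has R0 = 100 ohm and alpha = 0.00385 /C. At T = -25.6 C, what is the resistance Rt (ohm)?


The RTD equation: Rt = R0 * (1 + alpha * T).
Rt = 100 * (1 + 0.00385 * -25.6)
Rt = 100 * (1 + -0.09856)
Rt = 100 * 0.90144
Rt = 90.144 ohm

90.144 ohm


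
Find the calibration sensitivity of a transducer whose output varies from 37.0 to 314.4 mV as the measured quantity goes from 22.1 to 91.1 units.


Sensitivity = (y2 - y1) / (x2 - x1).
S = (314.4 - 37.0) / (91.1 - 22.1)
S = 277.4 / 69.0
S = 4.0203 mV/unit

4.0203 mV/unit


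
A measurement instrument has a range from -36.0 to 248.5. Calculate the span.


Span = upper range - lower range.
Span = 248.5 - (-36.0)
Span = 284.5

284.5


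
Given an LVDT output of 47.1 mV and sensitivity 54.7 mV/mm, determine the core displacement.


Displacement = Vout / sensitivity.
d = 47.1 / 54.7
d = 0.861 mm

0.861 mm


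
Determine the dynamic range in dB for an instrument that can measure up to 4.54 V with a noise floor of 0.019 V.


Dynamic range = 20 * log10(Vmax / Vnoise).
DR = 20 * log10(4.54 / 0.019)
DR = 20 * log10(238.95)
DR = 47.57 dB

47.57 dB


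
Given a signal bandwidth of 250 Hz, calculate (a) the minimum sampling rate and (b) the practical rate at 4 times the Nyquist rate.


By Nyquist theorem, fs_min = 2 * fmax.
fs_min = 2 * 250 = 500 Hz
Practical rate = 4 * fs_min = 4 * 500 = 2000 Hz

fs_min = 500 Hz, fs_practical = 2000 Hz


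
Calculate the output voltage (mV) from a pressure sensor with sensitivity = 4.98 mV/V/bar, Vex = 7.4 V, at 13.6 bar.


Output = sensitivity * Vex * P.
Vout = 4.98 * 7.4 * 13.6
Vout = 36.852 * 13.6
Vout = 501.19 mV

501.19 mV


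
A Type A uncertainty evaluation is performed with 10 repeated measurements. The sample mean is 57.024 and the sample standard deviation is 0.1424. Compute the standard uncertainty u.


The standard uncertainty for Type A evaluation is u = s / sqrt(n).
u = 0.1424 / sqrt(10)
u = 0.1424 / 3.1623
u = 0.045

0.045


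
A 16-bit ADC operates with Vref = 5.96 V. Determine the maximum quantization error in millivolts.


The maximum quantization error is +/- LSB/2.
LSB = Vref / 2^n = 5.96 / 65536 = 9.094e-05 V
Max error = LSB / 2 = 9.094e-05 / 2 = 4.547e-05 V
Max error = 0.0455 mV

0.0455 mV


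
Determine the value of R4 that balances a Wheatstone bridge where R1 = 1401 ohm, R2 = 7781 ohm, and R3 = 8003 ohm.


At balance: R1*R4 = R2*R3, so R4 = R2*R3/R1.
R4 = 7781 * 8003 / 1401
R4 = 62271343 / 1401
R4 = 44447.78 ohm

44447.78 ohm


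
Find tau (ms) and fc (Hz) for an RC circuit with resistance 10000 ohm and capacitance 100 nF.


Time constant: tau = R * C.
tau = 10000 * 1.00e-07 = 0.001 s
tau = 1.0 ms
Cutoff frequency: fc = 1 / (2*pi*R*C).
fc = 1 / (2*pi*0.001) = 159.15 Hz

tau = 1.0 ms, fc = 159.15 Hz


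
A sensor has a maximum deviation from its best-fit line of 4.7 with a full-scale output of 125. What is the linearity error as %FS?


Linearity error = (max deviation / full scale) * 100%.
Linearity = (4.7 / 125) * 100
Linearity = 3.76 %FS

3.76 %FS


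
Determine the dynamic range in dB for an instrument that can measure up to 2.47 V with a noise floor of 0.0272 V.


Dynamic range = 20 * log10(Vmax / Vnoise).
DR = 20 * log10(2.47 / 0.0272)
DR = 20 * log10(90.81)
DR = 39.16 dB

39.16 dB


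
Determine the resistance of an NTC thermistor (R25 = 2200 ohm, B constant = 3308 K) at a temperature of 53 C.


NTC thermistor equation: Rt = R25 * exp(B * (1/T - 1/T25)).
T in Kelvin: 326.15 K, T25 = 298.15 K
1/T - 1/T25 = 1/326.15 - 1/298.15 = -0.00028794
B * (1/T - 1/T25) = 3308 * -0.00028794 = -0.9525
Rt = 2200 * exp(-0.9525) = 848.7 ohm

848.7 ohm


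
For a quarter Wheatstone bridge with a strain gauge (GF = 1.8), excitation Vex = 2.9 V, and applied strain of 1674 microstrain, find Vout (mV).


Quarter bridge output: Vout = (GF * epsilon * Vex) / 4.
Vout = (1.8 * 1674e-6 * 2.9) / 4
Vout = 0.00873828 / 4 V
Vout = 0.00218457 V = 2.1846 mV

2.1846 mV


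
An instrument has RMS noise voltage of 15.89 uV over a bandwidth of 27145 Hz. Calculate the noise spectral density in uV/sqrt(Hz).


Noise spectral density = Vrms / sqrt(BW).
NSD = 15.89 / sqrt(27145)
NSD = 15.89 / 164.7574
NSD = 0.0964 uV/sqrt(Hz)

0.0964 uV/sqrt(Hz)


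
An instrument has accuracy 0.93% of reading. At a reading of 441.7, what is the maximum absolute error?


Absolute error = (accuracy% / 100) * reading.
Error = (0.93 / 100) * 441.7
Error = 0.0093 * 441.7
Error = 4.1078

4.1078


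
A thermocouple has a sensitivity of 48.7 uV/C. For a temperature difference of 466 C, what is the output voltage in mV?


The thermocouple output V = sensitivity * dT.
V = 48.7 uV/C * 466 C
V = 22694.2 uV
V = 22.694 mV

22.694 mV


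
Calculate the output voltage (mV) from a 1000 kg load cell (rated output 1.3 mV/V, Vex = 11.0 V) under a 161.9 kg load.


Vout = rated_output * Vex * (load / capacity).
Vout = 1.3 * 11.0 * (161.9 / 1000)
Vout = 1.3 * 11.0 * 0.1619
Vout = 2.315 mV

2.315 mV


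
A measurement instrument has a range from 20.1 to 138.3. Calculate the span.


Span = upper range - lower range.
Span = 138.3 - (20.1)
Span = 118.2

118.2


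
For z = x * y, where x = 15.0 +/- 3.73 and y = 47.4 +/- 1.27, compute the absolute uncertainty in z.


For a product z = x*y, the relative uncertainty is:
uz/z = sqrt((ux/x)^2 + (uy/y)^2)
Relative uncertainties: ux/x = 3.73/15.0 = 0.248667
uy/y = 1.27/47.4 = 0.026793
z = 15.0 * 47.4 = 711.0
uz = 711.0 * sqrt(0.248667^2 + 0.026793^2) = 177.825

177.825


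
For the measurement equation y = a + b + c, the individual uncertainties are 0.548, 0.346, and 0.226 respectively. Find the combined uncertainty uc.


For a sum of independent quantities, uc = sqrt(u1^2 + u2^2 + u3^2).
uc = sqrt(0.548^2 + 0.346^2 + 0.226^2)
uc = sqrt(0.300304 + 0.119716 + 0.051076)
uc = 0.6864

0.6864


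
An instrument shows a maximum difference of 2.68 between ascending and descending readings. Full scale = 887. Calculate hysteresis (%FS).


Hysteresis = (max difference / full scale) * 100%.
H = (2.68 / 887) * 100
H = 0.302 %FS

0.302 %FS


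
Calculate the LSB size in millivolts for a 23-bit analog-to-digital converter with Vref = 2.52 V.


The resolution (LSB) of an ADC is Vref / 2^n.
LSB = 2.52 / 2^23
LSB = 2.52 / 8388608
LSB = 3e-07 V = 0.00030041 mV

0.00030041 mV


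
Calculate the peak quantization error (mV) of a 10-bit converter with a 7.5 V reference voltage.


The maximum quantization error is +/- LSB/2.
LSB = Vref / 2^n = 7.5 / 1024 = 0.00732422 V
Max error = LSB / 2 = 0.00732422 / 2 = 0.00366211 V
Max error = 3.6621 mV

3.6621 mV


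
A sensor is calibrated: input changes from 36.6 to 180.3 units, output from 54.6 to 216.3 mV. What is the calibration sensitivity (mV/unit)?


Sensitivity = (y2 - y1) / (x2 - x1).
S = (216.3 - 54.6) / (180.3 - 36.6)
S = 161.7 / 143.7
S = 1.1253 mV/unit

1.1253 mV/unit


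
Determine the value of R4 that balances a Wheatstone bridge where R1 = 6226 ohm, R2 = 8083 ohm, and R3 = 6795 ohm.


At balance: R1*R4 = R2*R3, so R4 = R2*R3/R1.
R4 = 8083 * 6795 / 6226
R4 = 54923985 / 6226
R4 = 8821.71 ohm

8821.71 ohm


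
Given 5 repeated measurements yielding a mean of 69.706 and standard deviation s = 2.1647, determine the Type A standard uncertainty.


The standard uncertainty for Type A evaluation is u = s / sqrt(n).
u = 2.1647 / sqrt(5)
u = 2.1647 / 2.2361
u = 0.9681

0.9681


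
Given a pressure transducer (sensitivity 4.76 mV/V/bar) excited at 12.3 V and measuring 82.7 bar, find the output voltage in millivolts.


Output = sensitivity * Vex * P.
Vout = 4.76 * 12.3 * 82.7
Vout = 58.548 * 82.7
Vout = 4841.92 mV

4841.92 mV


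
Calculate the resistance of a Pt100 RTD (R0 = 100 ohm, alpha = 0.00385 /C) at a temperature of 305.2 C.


The RTD equation: Rt = R0 * (1 + alpha * T).
Rt = 100 * (1 + 0.00385 * 305.2)
Rt = 100 * (1 + 1.17502)
Rt = 100 * 2.17502
Rt = 217.502 ohm

217.502 ohm


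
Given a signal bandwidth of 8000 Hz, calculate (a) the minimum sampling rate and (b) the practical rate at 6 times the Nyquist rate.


By Nyquist theorem, fs_min = 2 * fmax.
fs_min = 2 * 8000 = 16000 Hz
Practical rate = 6 * fs_min = 6 * 16000 = 96000 Hz

fs_min = 16000 Hz, fs_practical = 96000 Hz


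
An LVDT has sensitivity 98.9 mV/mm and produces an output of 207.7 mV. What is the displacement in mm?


Displacement = Vout / sensitivity.
d = 207.7 / 98.9
d = 2.1 mm

2.1 mm


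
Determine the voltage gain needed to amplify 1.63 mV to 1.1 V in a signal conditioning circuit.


Gain = Vout / Vin (converting to same units).
G = 1.1 V / 1.63 mV
G = 1100.0 mV / 1.63 mV
G = 674.85

674.85


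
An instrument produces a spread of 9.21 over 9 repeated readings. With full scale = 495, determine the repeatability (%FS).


Repeatability = (spread / full scale) * 100%.
R = (9.21 / 495) * 100
R = 1.861 %FS

1.861 %FS


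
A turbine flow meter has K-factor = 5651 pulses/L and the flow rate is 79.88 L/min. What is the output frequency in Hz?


Frequency = K * Q / 60 (converting L/min to L/s).
f = 5651 * 79.88 / 60
f = 451401.88 / 60
f = 7523.36 Hz

7523.36 Hz


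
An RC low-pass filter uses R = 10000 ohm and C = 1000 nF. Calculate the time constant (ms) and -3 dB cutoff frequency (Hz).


Time constant: tau = R * C.
tau = 10000 * 1.00e-06 = 0.01 s
tau = 10.0 ms
Cutoff frequency: fc = 1 / (2*pi*R*C).
fc = 1 / (2*pi*0.01) = 15.92 Hz

tau = 10.0 ms, fc = 15.92 Hz


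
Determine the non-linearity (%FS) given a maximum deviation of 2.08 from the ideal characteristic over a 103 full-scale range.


Linearity error = (max deviation / full scale) * 100%.
Linearity = (2.08 / 103) * 100
Linearity = 2.019 %FS

2.019 %FS


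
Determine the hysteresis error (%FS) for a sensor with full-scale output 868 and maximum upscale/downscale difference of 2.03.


Hysteresis = (max difference / full scale) * 100%.
H = (2.03 / 868) * 100
H = 0.234 %FS

0.234 %FS


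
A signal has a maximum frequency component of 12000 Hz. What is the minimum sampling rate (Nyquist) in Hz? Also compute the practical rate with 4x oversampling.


By Nyquist theorem, fs_min = 2 * fmax.
fs_min = 2 * 12000 = 24000 Hz
Practical rate = 4 * fs_min = 4 * 24000 = 96000 Hz

fs_min = 24000 Hz, fs_practical = 96000 Hz


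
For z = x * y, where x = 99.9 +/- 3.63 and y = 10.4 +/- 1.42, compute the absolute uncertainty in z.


For a product z = x*y, the relative uncertainty is:
uz/z = sqrt((ux/x)^2 + (uy/y)^2)
Relative uncertainties: ux/x = 3.63/99.9 = 0.036336
uy/y = 1.42/10.4 = 0.136538
z = 99.9 * 10.4 = 1039.0
uz = 1039.0 * sqrt(0.036336^2 + 0.136538^2) = 146.795

146.795


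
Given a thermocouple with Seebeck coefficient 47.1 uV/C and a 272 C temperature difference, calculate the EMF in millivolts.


The thermocouple output V = sensitivity * dT.
V = 47.1 uV/C * 272 C
V = 12811.2 uV
V = 12.811 mV

12.811 mV


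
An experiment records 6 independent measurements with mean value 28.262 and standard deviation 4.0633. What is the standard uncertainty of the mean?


The standard uncertainty for Type A evaluation is u = s / sqrt(n).
u = 4.0633 / sqrt(6)
u = 4.0633 / 2.4495
u = 1.6588

1.6588


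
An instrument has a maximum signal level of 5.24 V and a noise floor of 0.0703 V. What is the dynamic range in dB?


Dynamic range = 20 * log10(Vmax / Vnoise).
DR = 20 * log10(5.24 / 0.0703)
DR = 20 * log10(74.54)
DR = 37.45 dB

37.45 dB


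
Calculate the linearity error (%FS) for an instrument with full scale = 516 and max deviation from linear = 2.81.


Linearity error = (max deviation / full scale) * 100%.
Linearity = (2.81 / 516) * 100
Linearity = 0.545 %FS

0.545 %FS


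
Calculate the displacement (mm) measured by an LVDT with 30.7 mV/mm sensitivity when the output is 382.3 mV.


Displacement = Vout / sensitivity.
d = 382.3 / 30.7
d = 12.453 mm

12.453 mm


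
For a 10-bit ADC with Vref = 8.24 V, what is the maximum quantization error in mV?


The maximum quantization error is +/- LSB/2.
LSB = Vref / 2^n = 8.24 / 1024 = 0.00804688 V
Max error = LSB / 2 = 0.00804688 / 2 = 0.00402344 V
Max error = 4.0234 mV

4.0234 mV


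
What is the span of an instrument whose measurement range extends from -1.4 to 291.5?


Span = upper range - lower range.
Span = 291.5 - (-1.4)
Span = 292.9

292.9


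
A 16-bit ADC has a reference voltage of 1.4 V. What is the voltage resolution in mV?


The resolution (LSB) of an ADC is Vref / 2^n.
LSB = 1.4 / 2^16
LSB = 1.4 / 65536
LSB = 2.136e-05 V = 0.0213623 mV

0.0213623 mV


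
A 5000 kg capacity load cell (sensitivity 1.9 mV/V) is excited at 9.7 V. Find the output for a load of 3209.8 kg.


Vout = rated_output * Vex * (load / capacity).
Vout = 1.9 * 9.7 * (3209.8 / 5000)
Vout = 1.9 * 9.7 * 0.64196
Vout = 11.831 mV

11.831 mV


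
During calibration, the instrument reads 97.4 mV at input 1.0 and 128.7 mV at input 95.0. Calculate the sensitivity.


Sensitivity = (y2 - y1) / (x2 - x1).
S = (128.7 - 97.4) / (95.0 - 1.0)
S = 31.3 / 94.0
S = 0.333 mV/unit

0.333 mV/unit


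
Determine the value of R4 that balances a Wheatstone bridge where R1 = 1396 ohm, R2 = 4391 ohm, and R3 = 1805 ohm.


At balance: R1*R4 = R2*R3, so R4 = R2*R3/R1.
R4 = 4391 * 1805 / 1396
R4 = 7925755 / 1396
R4 = 5677.47 ohm

5677.47 ohm


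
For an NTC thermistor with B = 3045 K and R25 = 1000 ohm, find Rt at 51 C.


NTC thermistor equation: Rt = R25 * exp(B * (1/T - 1/T25)).
T in Kelvin: 324.15 K, T25 = 298.15 K
1/T - 1/T25 = 1/324.15 - 1/298.15 = -0.00026902
B * (1/T - 1/T25) = 3045 * -0.00026902 = -0.8192
Rt = 1000 * exp(-0.8192) = 440.8 ohm

440.8 ohm


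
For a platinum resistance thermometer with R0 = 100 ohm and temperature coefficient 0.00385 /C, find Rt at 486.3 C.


The RTD equation: Rt = R0 * (1 + alpha * T).
Rt = 100 * (1 + 0.00385 * 486.3)
Rt = 100 * (1 + 1.872255)
Rt = 100 * 2.872255
Rt = 287.226 ohm

287.226 ohm


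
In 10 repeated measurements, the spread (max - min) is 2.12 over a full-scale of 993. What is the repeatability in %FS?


Repeatability = (spread / full scale) * 100%.
R = (2.12 / 993) * 100
R = 0.213 %FS

0.213 %FS


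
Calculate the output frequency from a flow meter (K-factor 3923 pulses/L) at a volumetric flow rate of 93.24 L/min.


Frequency = K * Q / 60 (converting L/min to L/s).
f = 3923 * 93.24 / 60
f = 365780.52 / 60
f = 6096.34 Hz

6096.34 Hz


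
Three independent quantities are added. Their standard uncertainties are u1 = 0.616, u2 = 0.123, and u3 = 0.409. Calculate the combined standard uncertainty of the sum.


For a sum of independent quantities, uc = sqrt(u1^2 + u2^2 + u3^2).
uc = sqrt(0.616^2 + 0.123^2 + 0.409^2)
uc = sqrt(0.379456 + 0.015129 + 0.167281)
uc = 0.7496

0.7496


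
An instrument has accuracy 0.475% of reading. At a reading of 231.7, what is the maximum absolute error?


Absolute error = (accuracy% / 100) * reading.
Error = (0.475 / 100) * 231.7
Error = 0.00475 * 231.7
Error = 1.1006

1.1006


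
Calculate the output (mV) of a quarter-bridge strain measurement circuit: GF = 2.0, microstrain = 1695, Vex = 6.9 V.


Quarter bridge output: Vout = (GF * epsilon * Vex) / 4.
Vout = (2.0 * 1695e-6 * 6.9) / 4
Vout = 0.023391 / 4 V
Vout = 0.00584775 V = 5.8477 mV

5.8477 mV


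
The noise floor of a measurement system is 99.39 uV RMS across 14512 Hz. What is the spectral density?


Noise spectral density = Vrms / sqrt(BW).
NSD = 99.39 / sqrt(14512)
NSD = 99.39 / 120.4658
NSD = 0.825 uV/sqrt(Hz)

0.825 uV/sqrt(Hz)


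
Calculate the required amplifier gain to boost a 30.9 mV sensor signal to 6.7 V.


Gain = Vout / Vin (converting to same units).
G = 6.7 V / 30.9 mV
G = 6700.0 mV / 30.9 mV
G = 216.83

216.83


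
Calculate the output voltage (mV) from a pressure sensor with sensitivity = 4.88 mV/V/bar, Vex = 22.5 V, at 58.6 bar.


Output = sensitivity * Vex * P.
Vout = 4.88 * 22.5 * 58.6
Vout = 109.8 * 58.6
Vout = 6434.28 mV

6434.28 mV


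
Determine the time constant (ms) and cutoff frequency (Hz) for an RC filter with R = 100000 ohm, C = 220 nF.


Time constant: tau = R * C.
tau = 100000 * 2.20e-07 = 0.022 s
tau = 22.0 ms
Cutoff frequency: fc = 1 / (2*pi*R*C).
fc = 1 / (2*pi*0.022) = 7.23 Hz

tau = 22.0 ms, fc = 7.23 Hz


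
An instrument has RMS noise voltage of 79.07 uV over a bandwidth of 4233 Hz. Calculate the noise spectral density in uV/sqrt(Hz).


Noise spectral density = Vrms / sqrt(BW).
NSD = 79.07 / sqrt(4233)
NSD = 79.07 / 65.0615
NSD = 1.2153 uV/sqrt(Hz)

1.2153 uV/sqrt(Hz)


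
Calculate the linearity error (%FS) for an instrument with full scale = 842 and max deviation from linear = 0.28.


Linearity error = (max deviation / full scale) * 100%.
Linearity = (0.28 / 842) * 100
Linearity = 0.033 %FS

0.033 %FS


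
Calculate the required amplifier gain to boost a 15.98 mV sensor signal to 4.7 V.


Gain = Vout / Vin (converting to same units).
G = 4.7 V / 15.98 mV
G = 4700.0 mV / 15.98 mV
G = 294.12

294.12


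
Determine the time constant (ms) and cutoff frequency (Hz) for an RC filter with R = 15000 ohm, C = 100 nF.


Time constant: tau = R * C.
tau = 15000 * 1.00e-07 = 0.0015 s
tau = 1.5 ms
Cutoff frequency: fc = 1 / (2*pi*R*C).
fc = 1 / (2*pi*0.0015) = 106.1 Hz

tau = 1.5 ms, fc = 106.1 Hz


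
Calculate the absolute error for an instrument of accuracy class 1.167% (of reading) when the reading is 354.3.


Absolute error = (accuracy% / 100) * reading.
Error = (1.167 / 100) * 354.3
Error = 0.01167 * 354.3
Error = 4.1347

4.1347


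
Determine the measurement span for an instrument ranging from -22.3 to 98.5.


Span = upper range - lower range.
Span = 98.5 - (-22.3)
Span = 120.8

120.8


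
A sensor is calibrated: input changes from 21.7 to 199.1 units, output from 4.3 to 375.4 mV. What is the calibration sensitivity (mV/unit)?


Sensitivity = (y2 - y1) / (x2 - x1).
S = (375.4 - 4.3) / (199.1 - 21.7)
S = 371.1 / 177.4
S = 2.0919 mV/unit

2.0919 mV/unit


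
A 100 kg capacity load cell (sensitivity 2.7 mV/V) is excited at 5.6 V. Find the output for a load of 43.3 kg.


Vout = rated_output * Vex * (load / capacity).
Vout = 2.7 * 5.6 * (43.3 / 100)
Vout = 2.7 * 5.6 * 0.433
Vout = 6.547 mV

6.547 mV


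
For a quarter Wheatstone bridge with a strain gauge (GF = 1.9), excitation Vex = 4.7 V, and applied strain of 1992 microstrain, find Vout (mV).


Quarter bridge output: Vout = (GF * epsilon * Vex) / 4.
Vout = (1.9 * 1992e-6 * 4.7) / 4
Vout = 0.01778856 / 4 V
Vout = 0.00444714 V = 4.4471 mV

4.4471 mV


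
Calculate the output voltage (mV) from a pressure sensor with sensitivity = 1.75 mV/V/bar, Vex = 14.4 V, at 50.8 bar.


Output = sensitivity * Vex * P.
Vout = 1.75 * 14.4 * 50.8
Vout = 25.2 * 50.8
Vout = 1280.16 mV

1280.16 mV


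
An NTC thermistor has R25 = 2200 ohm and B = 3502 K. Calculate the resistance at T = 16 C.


NTC thermistor equation: Rt = R25 * exp(B * (1/T - 1/T25)).
T in Kelvin: 289.15 K, T25 = 298.15 K
1/T - 1/T25 = 1/289.15 - 1/298.15 = 0.0001044
B * (1/T - 1/T25) = 3502 * 0.0001044 = 0.3656
Rt = 2200 * exp(0.3656) = 3171.0 ohm

3171.0 ohm


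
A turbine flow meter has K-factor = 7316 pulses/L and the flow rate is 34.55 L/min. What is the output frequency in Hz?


Frequency = K * Q / 60 (converting L/min to L/s).
f = 7316 * 34.55 / 60
f = 252767.8 / 60
f = 4212.8 Hz

4212.8 Hz


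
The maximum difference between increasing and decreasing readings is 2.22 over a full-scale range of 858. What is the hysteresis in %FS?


Hysteresis = (max difference / full scale) * 100%.
H = (2.22 / 858) * 100
H = 0.259 %FS

0.259 %FS


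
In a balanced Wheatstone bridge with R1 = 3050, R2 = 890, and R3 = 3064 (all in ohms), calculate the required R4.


At balance: R1*R4 = R2*R3, so R4 = R2*R3/R1.
R4 = 890 * 3064 / 3050
R4 = 2726960 / 3050
R4 = 894.09 ohm

894.09 ohm


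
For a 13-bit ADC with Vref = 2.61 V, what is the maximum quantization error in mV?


The maximum quantization error is +/- LSB/2.
LSB = Vref / 2^n = 2.61 / 8192 = 0.0003186 V
Max error = LSB / 2 = 0.0003186 / 2 = 0.0001593 V
Max error = 0.1593 mV

0.1593 mV


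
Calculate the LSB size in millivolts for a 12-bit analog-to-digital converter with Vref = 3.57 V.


The resolution (LSB) of an ADC is Vref / 2^n.
LSB = 3.57 / 2^12
LSB = 3.57 / 4096
LSB = 0.00087158 V = 0.87158203 mV

0.87158203 mV


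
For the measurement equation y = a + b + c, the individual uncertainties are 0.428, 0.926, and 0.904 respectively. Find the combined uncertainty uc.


For a sum of independent quantities, uc = sqrt(u1^2 + u2^2 + u3^2).
uc = sqrt(0.428^2 + 0.926^2 + 0.904^2)
uc = sqrt(0.183184 + 0.857476 + 0.817216)
uc = 1.363

1.363


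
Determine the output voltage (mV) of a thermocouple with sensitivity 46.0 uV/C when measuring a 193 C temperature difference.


The thermocouple output V = sensitivity * dT.
V = 46.0 uV/C * 193 C
V = 8878.0 uV
V = 8.878 mV

8.878 mV


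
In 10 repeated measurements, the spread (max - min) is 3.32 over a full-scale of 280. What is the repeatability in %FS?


Repeatability = (spread / full scale) * 100%.
R = (3.32 / 280) * 100
R = 1.186 %FS

1.186 %FS


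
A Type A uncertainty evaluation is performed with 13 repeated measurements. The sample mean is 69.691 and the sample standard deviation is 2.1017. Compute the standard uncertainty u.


The standard uncertainty for Type A evaluation is u = s / sqrt(n).
u = 2.1017 / sqrt(13)
u = 2.1017 / 3.6056
u = 0.5829

0.5829


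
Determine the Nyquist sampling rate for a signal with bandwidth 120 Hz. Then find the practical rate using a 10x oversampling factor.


By Nyquist theorem, fs_min = 2 * fmax.
fs_min = 2 * 120 = 240 Hz
Practical rate = 10 * fs_min = 10 * 240 = 2400 Hz

fs_min = 240 Hz, fs_practical = 2400 Hz


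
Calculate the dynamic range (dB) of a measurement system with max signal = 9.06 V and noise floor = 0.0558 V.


Dynamic range = 20 * log10(Vmax / Vnoise).
DR = 20 * log10(9.06 / 0.0558)
DR = 20 * log10(162.37)
DR = 44.21 dB

44.21 dB


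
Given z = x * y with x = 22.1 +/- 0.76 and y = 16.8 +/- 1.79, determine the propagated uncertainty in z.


For a product z = x*y, the relative uncertainty is:
uz/z = sqrt((ux/x)^2 + (uy/y)^2)
Relative uncertainties: ux/x = 0.76/22.1 = 0.034389
uy/y = 1.79/16.8 = 0.106548
z = 22.1 * 16.8 = 371.3
uz = 371.3 * sqrt(0.034389^2 + 0.106548^2) = 41.568

41.568


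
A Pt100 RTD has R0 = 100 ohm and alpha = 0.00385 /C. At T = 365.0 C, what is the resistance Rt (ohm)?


The RTD equation: Rt = R0 * (1 + alpha * T).
Rt = 100 * (1 + 0.00385 * 365.0)
Rt = 100 * (1 + 1.40525)
Rt = 100 * 2.40525
Rt = 240.525 ohm

240.525 ohm


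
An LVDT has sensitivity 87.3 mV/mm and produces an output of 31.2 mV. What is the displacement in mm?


Displacement = Vout / sensitivity.
d = 31.2 / 87.3
d = 0.357 mm

0.357 mm


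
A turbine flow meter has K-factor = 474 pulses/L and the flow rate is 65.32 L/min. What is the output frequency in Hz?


Frequency = K * Q / 60 (converting L/min to L/s).
f = 474 * 65.32 / 60
f = 30961.68 / 60
f = 516.03 Hz

516.03 Hz


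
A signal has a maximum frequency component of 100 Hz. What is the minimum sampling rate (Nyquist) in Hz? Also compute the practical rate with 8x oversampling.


By Nyquist theorem, fs_min = 2 * fmax.
fs_min = 2 * 100 = 200 Hz
Practical rate = 8 * fs_min = 8 * 200 = 1600 Hz

fs_min = 200 Hz, fs_practical = 1600 Hz


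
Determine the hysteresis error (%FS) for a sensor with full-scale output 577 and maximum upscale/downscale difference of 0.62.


Hysteresis = (max difference / full scale) * 100%.
H = (0.62 / 577) * 100
H = 0.107 %FS

0.107 %FS


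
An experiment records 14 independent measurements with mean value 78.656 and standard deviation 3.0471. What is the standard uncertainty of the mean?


The standard uncertainty for Type A evaluation is u = s / sqrt(n).
u = 3.0471 / sqrt(14)
u = 3.0471 / 3.7417
u = 0.8144

0.8144


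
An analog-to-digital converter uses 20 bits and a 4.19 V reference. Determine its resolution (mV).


The resolution (LSB) of an ADC is Vref / 2^n.
LSB = 4.19 / 2^20
LSB = 4.19 / 1048576
LSB = 4e-06 V = 0.0039959 mV

0.0039959 mV


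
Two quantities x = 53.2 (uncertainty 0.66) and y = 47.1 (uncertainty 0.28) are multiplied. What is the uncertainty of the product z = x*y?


For a product z = x*y, the relative uncertainty is:
uz/z = sqrt((ux/x)^2 + (uy/y)^2)
Relative uncertainties: ux/x = 0.66/53.2 = 0.012406
uy/y = 0.28/47.1 = 0.005945
z = 53.2 * 47.1 = 2505.7
uz = 2505.7 * sqrt(0.012406^2 + 0.005945^2) = 34.471

34.471


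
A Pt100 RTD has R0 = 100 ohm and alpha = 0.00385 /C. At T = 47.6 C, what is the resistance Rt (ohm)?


The RTD equation: Rt = R0 * (1 + alpha * T).
Rt = 100 * (1 + 0.00385 * 47.6)
Rt = 100 * (1 + 0.18326)
Rt = 100 * 1.18326
Rt = 118.326 ohm

118.326 ohm


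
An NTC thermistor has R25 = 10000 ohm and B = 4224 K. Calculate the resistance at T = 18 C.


NTC thermistor equation: Rt = R25 * exp(B * (1/T - 1/T25)).
T in Kelvin: 291.15 K, T25 = 298.15 K
1/T - 1/T25 = 1/291.15 - 1/298.15 = 8.064e-05
B * (1/T - 1/T25) = 4224 * 8.064e-05 = 0.3406
Rt = 10000 * exp(0.3406) = 14058.2 ohm

14058.2 ohm


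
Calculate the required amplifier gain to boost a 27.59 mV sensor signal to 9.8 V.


Gain = Vout / Vin (converting to same units).
G = 9.8 V / 27.59 mV
G = 9800.0 mV / 27.59 mV
G = 355.2

355.2


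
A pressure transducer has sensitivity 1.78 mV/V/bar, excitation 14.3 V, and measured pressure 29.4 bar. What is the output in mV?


Output = sensitivity * Vex * P.
Vout = 1.78 * 14.3 * 29.4
Vout = 25.454 * 29.4
Vout = 748.35 mV

748.35 mV


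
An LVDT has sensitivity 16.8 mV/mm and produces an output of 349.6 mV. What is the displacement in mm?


Displacement = Vout / sensitivity.
d = 349.6 / 16.8
d = 20.81 mm

20.81 mm


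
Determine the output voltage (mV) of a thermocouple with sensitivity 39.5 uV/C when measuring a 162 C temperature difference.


The thermocouple output V = sensitivity * dT.
V = 39.5 uV/C * 162 C
V = 6399.0 uV
V = 6.399 mV

6.399 mV


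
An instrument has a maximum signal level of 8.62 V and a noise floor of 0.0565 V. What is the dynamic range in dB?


Dynamic range = 20 * log10(Vmax / Vnoise).
DR = 20 * log10(8.62 / 0.0565)
DR = 20 * log10(152.57)
DR = 43.67 dB

43.67 dB


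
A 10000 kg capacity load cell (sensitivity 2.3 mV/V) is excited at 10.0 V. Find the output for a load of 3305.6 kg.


Vout = rated_output * Vex * (load / capacity).
Vout = 2.3 * 10.0 * (3305.6 / 10000)
Vout = 2.3 * 10.0 * 0.33056
Vout = 7.603 mV

7.603 mV


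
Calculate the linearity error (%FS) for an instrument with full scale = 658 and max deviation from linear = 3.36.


Linearity error = (max deviation / full scale) * 100%.
Linearity = (3.36 / 658) * 100
Linearity = 0.511 %FS

0.511 %FS


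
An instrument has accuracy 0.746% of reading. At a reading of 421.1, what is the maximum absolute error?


Absolute error = (accuracy% / 100) * reading.
Error = (0.746 / 100) * 421.1
Error = 0.00746 * 421.1
Error = 3.1414

3.1414


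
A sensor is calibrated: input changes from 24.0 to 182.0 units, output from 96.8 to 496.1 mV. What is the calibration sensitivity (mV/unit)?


Sensitivity = (y2 - y1) / (x2 - x1).
S = (496.1 - 96.8) / (182.0 - 24.0)
S = 399.3 / 158.0
S = 2.5272 mV/unit

2.5272 mV/unit


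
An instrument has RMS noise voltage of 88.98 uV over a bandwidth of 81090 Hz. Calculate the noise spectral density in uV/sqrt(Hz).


Noise spectral density = Vrms / sqrt(BW).
NSD = 88.98 / sqrt(81090)
NSD = 88.98 / 284.7631
NSD = 0.3125 uV/sqrt(Hz)

0.3125 uV/sqrt(Hz)


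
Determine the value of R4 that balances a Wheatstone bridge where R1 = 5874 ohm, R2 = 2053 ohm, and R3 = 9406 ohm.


At balance: R1*R4 = R2*R3, so R4 = R2*R3/R1.
R4 = 2053 * 9406 / 5874
R4 = 19310518 / 5874
R4 = 3287.46 ohm

3287.46 ohm


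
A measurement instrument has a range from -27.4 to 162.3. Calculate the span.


Span = upper range - lower range.
Span = 162.3 - (-27.4)
Span = 189.7

189.7


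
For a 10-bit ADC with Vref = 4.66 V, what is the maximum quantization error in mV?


The maximum quantization error is +/- LSB/2.
LSB = Vref / 2^n = 4.66 / 1024 = 0.00455078 V
Max error = LSB / 2 = 0.00455078 / 2 = 0.00227539 V
Max error = 2.2754 mV

2.2754 mV


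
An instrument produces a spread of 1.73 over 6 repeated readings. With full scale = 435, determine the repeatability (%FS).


Repeatability = (spread / full scale) * 100%.
R = (1.73 / 435) * 100
R = 0.398 %FS

0.398 %FS


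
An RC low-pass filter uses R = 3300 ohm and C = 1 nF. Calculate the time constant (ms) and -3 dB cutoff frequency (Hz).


Time constant: tau = R * C.
tau = 3300 * 1.00e-09 = 3.3e-06 s
tau = 0.0033 ms
Cutoff frequency: fc = 1 / (2*pi*R*C).
fc = 1 / (2*pi*3.3e-06) = 48228.77 Hz

tau = 0.0033 ms, fc = 48228.77 Hz


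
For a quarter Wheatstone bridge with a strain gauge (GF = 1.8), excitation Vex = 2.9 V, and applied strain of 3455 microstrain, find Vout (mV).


Quarter bridge output: Vout = (GF * epsilon * Vex) / 4.
Vout = (1.8 * 3455e-6 * 2.9) / 4
Vout = 0.0180351 / 4 V
Vout = 0.00450877 V = 4.5088 mV

4.5088 mV


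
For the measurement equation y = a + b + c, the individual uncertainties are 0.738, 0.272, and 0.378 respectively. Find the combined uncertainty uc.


For a sum of independent quantities, uc = sqrt(u1^2 + u2^2 + u3^2).
uc = sqrt(0.738^2 + 0.272^2 + 0.378^2)
uc = sqrt(0.544644 + 0.073984 + 0.142884)
uc = 0.8726

0.8726


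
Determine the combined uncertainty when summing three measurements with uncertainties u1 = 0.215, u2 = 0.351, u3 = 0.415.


For a sum of independent quantities, uc = sqrt(u1^2 + u2^2 + u3^2).
uc = sqrt(0.215^2 + 0.351^2 + 0.415^2)
uc = sqrt(0.046225 + 0.123201 + 0.172225)
uc = 0.5845

0.5845


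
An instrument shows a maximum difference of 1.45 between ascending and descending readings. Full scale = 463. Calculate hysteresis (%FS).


Hysteresis = (max difference / full scale) * 100%.
H = (1.45 / 463) * 100
H = 0.313 %FS

0.313 %FS


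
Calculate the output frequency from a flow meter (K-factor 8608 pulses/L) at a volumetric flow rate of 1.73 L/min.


Frequency = K * Q / 60 (converting L/min to L/s).
f = 8608 * 1.73 / 60
f = 14891.84 / 60
f = 248.2 Hz

248.2 Hz


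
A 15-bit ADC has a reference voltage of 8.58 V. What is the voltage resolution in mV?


The resolution (LSB) of an ADC is Vref / 2^n.
LSB = 8.58 / 2^15
LSB = 8.58 / 32768
LSB = 0.00026184 V = 0.26184082 mV

0.26184082 mV


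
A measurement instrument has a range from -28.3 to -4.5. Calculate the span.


Span = upper range - lower range.
Span = -4.5 - (-28.3)
Span = 23.8

23.8


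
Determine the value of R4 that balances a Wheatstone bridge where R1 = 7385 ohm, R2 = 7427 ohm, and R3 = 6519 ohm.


At balance: R1*R4 = R2*R3, so R4 = R2*R3/R1.
R4 = 7427 * 6519 / 7385
R4 = 48416613 / 7385
R4 = 6556.07 ohm

6556.07 ohm


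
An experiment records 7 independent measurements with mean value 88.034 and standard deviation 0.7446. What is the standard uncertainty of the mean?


The standard uncertainty for Type A evaluation is u = s / sqrt(n).
u = 0.7446 / sqrt(7)
u = 0.7446 / 2.6458
u = 0.2814

0.2814


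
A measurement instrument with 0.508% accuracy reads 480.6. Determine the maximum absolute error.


Absolute error = (accuracy% / 100) * reading.
Error = (0.508 / 100) * 480.6
Error = 0.00508 * 480.6
Error = 2.4414

2.4414


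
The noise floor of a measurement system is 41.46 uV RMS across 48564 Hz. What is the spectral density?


Noise spectral density = Vrms / sqrt(BW).
NSD = 41.46 / sqrt(48564)
NSD = 41.46 / 220.3724
NSD = 0.1881 uV/sqrt(Hz)

0.1881 uV/sqrt(Hz)


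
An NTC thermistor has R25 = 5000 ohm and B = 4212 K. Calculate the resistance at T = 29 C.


NTC thermistor equation: Rt = R25 * exp(B * (1/T - 1/T25)).
T in Kelvin: 302.15 K, T25 = 298.15 K
1/T - 1/T25 = 1/302.15 - 1/298.15 = -4.44e-05
B * (1/T - 1/T25) = 4212 * -4.44e-05 = -0.187
Rt = 5000 * exp(-0.187) = 4147.1 ohm

4147.1 ohm


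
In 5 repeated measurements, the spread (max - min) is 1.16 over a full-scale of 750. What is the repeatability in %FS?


Repeatability = (spread / full scale) * 100%.
R = (1.16 / 750) * 100
R = 0.155 %FS

0.155 %FS


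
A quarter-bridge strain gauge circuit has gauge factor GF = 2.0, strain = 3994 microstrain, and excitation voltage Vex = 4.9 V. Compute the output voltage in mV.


Quarter bridge output: Vout = (GF * epsilon * Vex) / 4.
Vout = (2.0 * 3994e-6 * 4.9) / 4
Vout = 0.0391412 / 4 V
Vout = 0.0097853 V = 9.7853 mV

9.7853 mV


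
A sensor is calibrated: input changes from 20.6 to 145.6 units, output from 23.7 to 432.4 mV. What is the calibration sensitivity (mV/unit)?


Sensitivity = (y2 - y1) / (x2 - x1).
S = (432.4 - 23.7) / (145.6 - 20.6)
S = 408.7 / 125.0
S = 3.2696 mV/unit

3.2696 mV/unit


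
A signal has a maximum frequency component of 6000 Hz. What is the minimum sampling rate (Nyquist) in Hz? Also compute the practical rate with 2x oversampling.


By Nyquist theorem, fs_min = 2 * fmax.
fs_min = 2 * 6000 = 12000 Hz
Practical rate = 2 * fs_min = 2 * 12000 = 24000 Hz

fs_min = 12000 Hz, fs_practical = 24000 Hz


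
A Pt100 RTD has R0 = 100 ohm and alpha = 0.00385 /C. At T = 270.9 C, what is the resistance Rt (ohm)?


The RTD equation: Rt = R0 * (1 + alpha * T).
Rt = 100 * (1 + 0.00385 * 270.9)
Rt = 100 * (1 + 1.042965)
Rt = 100 * 2.042965
Rt = 204.296 ohm

204.296 ohm


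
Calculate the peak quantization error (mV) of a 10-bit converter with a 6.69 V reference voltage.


The maximum quantization error is +/- LSB/2.
LSB = Vref / 2^n = 6.69 / 1024 = 0.0065332 V
Max error = LSB / 2 = 0.0065332 / 2 = 0.0032666 V
Max error = 3.2666 mV

3.2666 mV


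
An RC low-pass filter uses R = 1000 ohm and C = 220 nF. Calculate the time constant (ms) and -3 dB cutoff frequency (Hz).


Time constant: tau = R * C.
tau = 1000 * 2.20e-07 = 0.00022 s
tau = 0.22 ms
Cutoff frequency: fc = 1 / (2*pi*R*C).
fc = 1 / (2*pi*0.00022) = 723.43 Hz

tau = 0.22 ms, fc = 723.43 Hz


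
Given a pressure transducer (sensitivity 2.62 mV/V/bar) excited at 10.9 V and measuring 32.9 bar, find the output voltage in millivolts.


Output = sensitivity * Vex * P.
Vout = 2.62 * 10.9 * 32.9
Vout = 28.558 * 32.9
Vout = 939.56 mV

939.56 mV


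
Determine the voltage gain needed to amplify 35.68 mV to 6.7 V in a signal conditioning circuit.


Gain = Vout / Vin (converting to same units).
G = 6.7 V / 35.68 mV
G = 6700.0 mV / 35.68 mV
G = 187.78

187.78


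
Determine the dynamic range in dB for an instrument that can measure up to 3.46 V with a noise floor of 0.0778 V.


Dynamic range = 20 * log10(Vmax / Vnoise).
DR = 20 * log10(3.46 / 0.0778)
DR = 20 * log10(44.47)
DR = 32.96 dB

32.96 dB


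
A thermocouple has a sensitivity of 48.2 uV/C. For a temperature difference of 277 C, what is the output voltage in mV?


The thermocouple output V = sensitivity * dT.
V = 48.2 uV/C * 277 C
V = 13351.4 uV
V = 13.351 mV

13.351 mV


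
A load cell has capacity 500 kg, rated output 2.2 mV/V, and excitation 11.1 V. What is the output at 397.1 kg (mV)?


Vout = rated_output * Vex * (load / capacity).
Vout = 2.2 * 11.1 * (397.1 / 500)
Vout = 2.2 * 11.1 * 0.7942
Vout = 19.394 mV

19.394 mV


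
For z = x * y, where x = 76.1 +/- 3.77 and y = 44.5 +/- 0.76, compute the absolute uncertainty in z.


For a product z = x*y, the relative uncertainty is:
uz/z = sqrt((ux/x)^2 + (uy/y)^2)
Relative uncertainties: ux/x = 3.77/76.1 = 0.04954
uy/y = 0.76/44.5 = 0.017079
z = 76.1 * 44.5 = 3386.4
uz = 3386.4 * sqrt(0.04954^2 + 0.017079^2) = 177.454

177.454


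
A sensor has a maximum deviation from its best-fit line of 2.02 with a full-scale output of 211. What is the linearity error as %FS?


Linearity error = (max deviation / full scale) * 100%.
Linearity = (2.02 / 211) * 100
Linearity = 0.957 %FS

0.957 %FS


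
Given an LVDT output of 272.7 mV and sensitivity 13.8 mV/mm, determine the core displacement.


Displacement = Vout / sensitivity.
d = 272.7 / 13.8
d = 19.761 mm

19.761 mm


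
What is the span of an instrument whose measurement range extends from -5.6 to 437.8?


Span = upper range - lower range.
Span = 437.8 - (-5.6)
Span = 443.4

443.4


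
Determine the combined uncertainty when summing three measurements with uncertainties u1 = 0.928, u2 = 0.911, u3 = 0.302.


For a sum of independent quantities, uc = sqrt(u1^2 + u2^2 + u3^2).
uc = sqrt(0.928^2 + 0.911^2 + 0.302^2)
uc = sqrt(0.861184 + 0.829921 + 0.091204)
uc = 1.335

1.335


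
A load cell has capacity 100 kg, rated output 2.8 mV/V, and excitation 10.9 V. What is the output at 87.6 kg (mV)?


Vout = rated_output * Vex * (load / capacity).
Vout = 2.8 * 10.9 * (87.6 / 100)
Vout = 2.8 * 10.9 * 0.876
Vout = 26.736 mV

26.736 mV


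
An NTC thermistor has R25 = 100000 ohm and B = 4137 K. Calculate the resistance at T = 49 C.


NTC thermistor equation: Rt = R25 * exp(B * (1/T - 1/T25)).
T in Kelvin: 322.15 K, T25 = 298.15 K
1/T - 1/T25 = 1/322.15 - 1/298.15 = -0.00024987
B * (1/T - 1/T25) = 4137 * -0.00024987 = -1.0337
Rt = 100000 * exp(-1.0337) = 35568.1 ohm

35568.1 ohm


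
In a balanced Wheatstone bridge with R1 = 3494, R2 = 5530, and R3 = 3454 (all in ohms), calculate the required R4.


At balance: R1*R4 = R2*R3, so R4 = R2*R3/R1.
R4 = 5530 * 3454 / 3494
R4 = 19100620 / 3494
R4 = 5466.69 ohm

5466.69 ohm


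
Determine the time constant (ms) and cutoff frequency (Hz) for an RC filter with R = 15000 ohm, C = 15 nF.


Time constant: tau = R * C.
tau = 15000 * 1.50e-08 = 0.000225 s
tau = 0.225 ms
Cutoff frequency: fc = 1 / (2*pi*R*C).
fc = 1 / (2*pi*0.000225) = 707.36 Hz

tau = 0.225 ms, fc = 707.36 Hz
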